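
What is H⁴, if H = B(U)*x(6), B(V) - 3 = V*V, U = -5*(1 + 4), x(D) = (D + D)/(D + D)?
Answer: 155538739456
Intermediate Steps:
x(D) = 1 (x(D) = (2*D)/((2*D)) = (2*D)*(1/(2*D)) = 1)
U = -25 (U = -5*5 = -25)
B(V) = 3 + V² (B(V) = 3 + V*V = 3 + V²)
H = 628 (H = (3 + (-25)²)*1 = (3 + 625)*1 = 628*1 = 628)
H⁴ = 628⁴ = 155538739456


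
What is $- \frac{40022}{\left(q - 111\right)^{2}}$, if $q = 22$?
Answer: $- \frac{40022}{7921} \approx -5.0526$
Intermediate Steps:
$- \frac{40022}{\left(q - 111\right)^{2}} = - \frac{40022}{\left(22 - 111\right)^{2}} = - \frac{40022}{\left(-89\right)^{2}} = - \frac{40022}{7921}$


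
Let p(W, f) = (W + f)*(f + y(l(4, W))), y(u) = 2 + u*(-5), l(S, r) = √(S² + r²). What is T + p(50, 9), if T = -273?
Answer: 376 - 590*√629 ≈ -14421.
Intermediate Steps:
y(u) = 2 - 5*u
p(W, f) = (W + f)*(2 + f - 5*√(16 + W²)) (p(W, f) = (W + f)*(f + (2 - 5*√(4² + W²))) = (W + f)*(f + (2 - 5*√(16 + W²))) = (W + f)*(2 + f - 5*√(16 + W²)))
T + p(50, 9) = -273 + (9² + 50*9 - 1*50*(-2 + 5*√(16 + 50²)) - 1*9*(-2 + 5*√(16 + 50²))) = -273 + (81 + 450 - 1*50*(-2 + 5*√(16 + 2500)) - 1*9*(-2 + 5*√(16 + 2500))) = -273 + (81 + 450 - 1*50*(-2 + 5*√2516) - 1*9*(-2 + 5*√2516)) = -273 + (81 + 450 - 1*50*(-2 + 5*(2*√629)) - 1*9*(-2 + 5*(2*√629))) = -273 + (81 + 450 - 1*50*(-2 + 10*√629) - 1*9*(-2 + 10*√629)) = -273 + (81 + 450 + (100 - 500*√629) + (18 - 90*√629)) = -273 + (649 - 590*√629) = 376 - 590*√629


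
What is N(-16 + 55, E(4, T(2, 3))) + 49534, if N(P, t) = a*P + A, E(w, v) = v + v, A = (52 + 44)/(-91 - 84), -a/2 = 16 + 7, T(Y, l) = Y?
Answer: 8354404/175 ≈ 47739.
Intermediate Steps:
a = -46 (a = -2*(16 + 7) = -2*23 = -46)
A = -96/175 (A = 96/(-175) = 96*(-1/175) = -96/175 ≈ -0.54857)
E(w, v) = 2*v
N(P, t) = -96/175 - 46*P (N(P, t) = -46*P - 96/175 = -96/175 - 46*P)
N(-16 + 55, E(4, T(2, 3))) + 49534 = (-96/175 - 46*(-16 + 55)) + 49534 = (-96/175 - 46*39) + 49534 = (-96/175 - 1794) + 49534 = -314046/175 + 49534 = 8354404/175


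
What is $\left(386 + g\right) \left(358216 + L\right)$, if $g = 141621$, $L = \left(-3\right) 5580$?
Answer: $48491982332$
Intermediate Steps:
$L = -16740$
$\left(386 + g\right) \left(358216 + L\right) = \left(386 + 141621\right) \left(358216 - 16740\right) = 142007 \cdot 341476 = 48491982332$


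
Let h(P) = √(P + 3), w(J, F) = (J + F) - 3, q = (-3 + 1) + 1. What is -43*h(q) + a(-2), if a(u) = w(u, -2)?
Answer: -7 - 43*√2 ≈ -67.811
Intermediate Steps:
q = -1 (q = -2 + 1 = -1)
w(J, F) = -3 + F + J (w(J, F) = (F + J) - 3 = -3 + F + J)
a(u) = -5 + u (a(u) = -3 - 2 + u = -5 + u)
h(P) = √(3 + P)
-43*h(q) + a(-2) = -43*√(3 - 1) + (-5 - 2) = -43*√2 - 7 = -7 - 43*√2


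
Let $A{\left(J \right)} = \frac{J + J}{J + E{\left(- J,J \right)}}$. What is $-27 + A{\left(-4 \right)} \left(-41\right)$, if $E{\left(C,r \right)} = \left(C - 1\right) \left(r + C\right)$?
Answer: $-109$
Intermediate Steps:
$E{\left(C,r \right)} = \left(-1 + C\right) \left(C + r\right)$
$A{\left(J \right)} = 2$ ($A{\left(J \right)} = \frac{J + J}{J + \left(\left(- J\right)^{2} - - J - J + - J J\right)} = \frac{2 J}{J + \left(J^{2} + J - J - J^{2}\right)} = \frac{2 J}{J + 0} = \frac{2 J}{J} = 2$)
$-27 + A{\left(-4 \right)} \left(-41\right) = -27 + 2 \left(-41\right) = -27 - 82 = -109$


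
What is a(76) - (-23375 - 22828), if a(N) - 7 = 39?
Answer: 46249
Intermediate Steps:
a(N) = 46 (a(N) = 7 + 39 = 46)
a(76) - (-23375 - 22828) = 46 - (-23375 - 22828) = 46 - 1*(-46203) = 46 + 46203 = 46249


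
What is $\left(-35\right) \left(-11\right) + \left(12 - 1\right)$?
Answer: $396$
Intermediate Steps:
$\left(-35\right) \left(-11\right) + \left(12 - 1\right) = 385 + \left(12 - 1\right) = 385 + 11 = 396$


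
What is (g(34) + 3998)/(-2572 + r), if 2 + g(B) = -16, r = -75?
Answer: -3980/2647 ≈ -1.5036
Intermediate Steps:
g(B) = -18 (g(B) = -2 - 16 = -18)
(g(34) + 3998)/(-2572 + r) = (-18 + 3998)/(-2572 - 75) = 3980/(-2647) = 3980*(-1/2647) = -3980/2647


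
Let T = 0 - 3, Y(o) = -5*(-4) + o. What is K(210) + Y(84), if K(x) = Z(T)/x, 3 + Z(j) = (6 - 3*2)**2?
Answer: 7279/70 ≈ 103.99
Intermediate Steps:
Y(o) = 20 + o
T = -3
Z(j) = -3 (Z(j) = -3 + (6 - 3*2)**2 = -3 + (6 - 6)**2 = -3 + 0**2 = -3 + 0 = -3)
K(x) = -3/x
K(210) + Y(84) = -3/210 + (20 + 84) = -3*1/210 + 104 = -1/70 + 104 = 7279/70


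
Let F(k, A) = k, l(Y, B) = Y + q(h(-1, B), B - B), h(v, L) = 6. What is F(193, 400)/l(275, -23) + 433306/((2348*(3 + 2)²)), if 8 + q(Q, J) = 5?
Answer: 32297083/3991600 ≈ 8.0913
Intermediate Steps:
q(Q, J) = -3 (q(Q, J) = -8 + 5 = -3)
l(Y, B) = -3 + Y (l(Y, B) = Y - 3 = -3 + Y)
F(193, 400)/l(275, -23) + 433306/((2348*(3 + 2)²)) = 193/(-3 + 275) + 433306/((2348*(3 + 2)²)) = 193/272 + 433306/((2348*5²)) = 193*(1/272) + 433306/((2348*25)) = 193/272 + 433306/58700 = 193/272 + 433306*(1/58700) = 193/272 + 216653/29350 = 32297083/3991600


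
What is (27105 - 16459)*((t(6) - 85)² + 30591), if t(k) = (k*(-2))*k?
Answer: 588085040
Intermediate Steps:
t(k) = -2*k² (t(k) = (-2*k)*k = -2*k²)
(27105 - 16459)*((t(6) - 85)² + 30591) = (27105 - 16459)*((-2*6² - 85)² + 30591) = 10646*((-2*36 - 85)² + 30591) = 10646*((-72 - 85)² + 30591) = 10646*((-157)² + 30591) = 10646*(24649 + 30591) = 10646*55240 = 588085040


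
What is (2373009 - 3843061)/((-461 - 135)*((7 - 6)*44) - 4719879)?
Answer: 1470052/4746103 ≈ 0.30974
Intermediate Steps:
(2373009 - 3843061)/((-461 - 135)*((7 - 6)*44) - 4719879) = -1470052/(-596*44 - 4719879) = -1470052/(-26224 - 4719879) = -1470052/(-4746103) = -1470052*(-1/4746103) = 1470052/4746103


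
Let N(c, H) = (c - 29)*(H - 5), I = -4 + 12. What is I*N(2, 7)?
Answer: -432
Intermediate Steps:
I = 8
N(c, H) = (-29 + c)*(-5 + H)
I*N(2, 7) = 8*(145 - 29*7 - 5*2 + 7*2) = 8*(145 - 203 - 10 + 14) = 8*(-54) = -432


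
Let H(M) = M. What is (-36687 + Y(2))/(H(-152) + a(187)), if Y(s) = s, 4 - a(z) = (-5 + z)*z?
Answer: 36685/34182 ≈ 1.0732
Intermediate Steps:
a(z) = 4 - z*(-5 + z) (a(z) = 4 - (-5 + z)*z = 4 - z*(-5 + z))
(-36687 + Y(2))/(H(-152) + a(187)) = (-36687 + 2)/(-152 + (4 - 1*187² + 5*187)) = -36685/(-152 + (4 - 1*34969 + 935)) = -36685/(-152 + (4 - 34969 + 935)) = -36685/(-152 - 34030) = -36685/(-34182) = -36685*(-1/34182) = 36685/34182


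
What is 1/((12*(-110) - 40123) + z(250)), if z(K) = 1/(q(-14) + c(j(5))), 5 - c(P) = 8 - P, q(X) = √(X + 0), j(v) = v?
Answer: (-√14 + 2*I)/(-82885*I + 41443*√14) ≈ -2.413e-5 + 1.2103e-10*I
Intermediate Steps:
q(X) = √X
c(P) = -3 + P (c(P) = 5 - (8 - P) = 5 + (-8 + P) = -3 + P)
z(K) = 1/(2 + I*√14) (z(K) = 1/(√(-14) + (-3 + 5)) = 1/(I*√14 + 2) = 1/(2 + I*√14))
1/((12*(-110) - 40123) + z(250)) = 1/((12*(-110) - 40123) + (⅑ - I*√14/18)) = 1/((-1320 - 40123) + (⅑ - I*√14/18)) = 1/(-41443 + (⅑ - I*√14/18)) = 1/(-372986/9 - I*√14/18)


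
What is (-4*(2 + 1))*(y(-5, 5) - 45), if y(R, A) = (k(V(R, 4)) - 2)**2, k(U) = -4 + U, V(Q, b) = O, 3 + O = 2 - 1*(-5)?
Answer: 492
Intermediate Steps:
O = 4 (O = -3 + (2 - 1*(-5)) = -3 + (2 + 5) = -3 + 7 = 4)
V(Q, b) = 4
y(R, A) = 4 (y(R, A) = ((-4 + 4) - 2)**2 = (0 - 2)**2 = (-2)**2 = 4)
(-4*(2 + 1))*(y(-5, 5) - 45) = (-4*(2 + 1))*(4 - 45) = -4*3*(-41) = -12*(-41) = 492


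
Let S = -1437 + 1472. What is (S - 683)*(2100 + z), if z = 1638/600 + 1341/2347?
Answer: -79970462622/58675 ≈ -1.3629e+6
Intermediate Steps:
z = 774831/234700 (z = 1638*(1/600) + 1341*(1/2347) = 273/100 + 1341/2347 = 774831/234700 ≈ 3.3014)
S = 35
(S - 683)*(2100 + z) = (35 - 683)*(2100 + 774831/234700) = -648*493644831/234700 = -79970462622/58675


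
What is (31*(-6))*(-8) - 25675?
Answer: -24187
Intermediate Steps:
(31*(-6))*(-8) - 25675 = -186*(-8) - 25675 = 1488 - 25675 = -24187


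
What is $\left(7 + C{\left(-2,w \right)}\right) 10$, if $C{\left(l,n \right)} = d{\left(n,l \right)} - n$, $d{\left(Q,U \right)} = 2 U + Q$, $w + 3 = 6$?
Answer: $30$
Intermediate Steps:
$w = 3$ ($w = -3 + 6 = 3$)
$d{\left(Q,U \right)} = Q + 2 U$
$C{\left(l,n \right)} = 2 l$ ($C{\left(l,n \right)} = \left(n + 2 l\right) - n = 2 l$)
$\left(7 + C{\left(-2,w \right)}\right) 10 = \left(7 + 2 \left(-2\right)\right) 10 = \left(7 - 4\right) 10 = 3 \cdot 10 = 30$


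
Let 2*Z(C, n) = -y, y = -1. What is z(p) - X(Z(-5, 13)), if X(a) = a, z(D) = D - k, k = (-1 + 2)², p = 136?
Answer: 269/2 ≈ 134.50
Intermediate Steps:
k = 1 (k = 1² = 1)
Z(C, n) = ½ (Z(C, n) = (-1*(-1))/2 = (½)*1 = ½)
z(D) = -1 + D (z(D) = D - 1*1 = D - 1 = -1 + D)
z(p) - X(Z(-5, 13)) = (-1 + 136) - 1*½ = 135 - ½ = 269/2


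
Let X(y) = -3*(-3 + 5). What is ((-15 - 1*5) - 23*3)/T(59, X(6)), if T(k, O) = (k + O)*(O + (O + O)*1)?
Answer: 89/954 ≈ 0.093291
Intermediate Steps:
X(y) = -6 (X(y) = -3*2 = -6)
T(k, O) = 3*O*(O + k) (T(k, O) = (O + k)*(O + (2*O)*1) = (O + k)*(O + 2*O) = (O + k)*(3*O) = 3*O*(O + k))
((-15 - 1*5) - 23*3)/T(59, X(6)) = ((-15 - 1*5) - 23*3)/((3*(-6)*(-6 + 59))) = ((-15 - 5) - 69)/((3*(-6)*53)) = (-20 - 69)/(-954) = -89*(-1/954) = 89/954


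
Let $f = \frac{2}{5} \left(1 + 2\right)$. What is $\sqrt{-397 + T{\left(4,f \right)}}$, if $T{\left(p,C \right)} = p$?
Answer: $i \sqrt{393} \approx 19.824 i$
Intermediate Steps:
$f = \frac{6}{5}$ ($f = 2 \cdot \frac{1}{5} \cdot 3 = \frac{2}{5} \cdot 3 = \frac{6}{5} \approx 1.2$)
$\sqrt{-397 + T{\left(4,f \right)}} = \sqrt{-397 + 4} = \sqrt{-393} = i \sqrt{393}$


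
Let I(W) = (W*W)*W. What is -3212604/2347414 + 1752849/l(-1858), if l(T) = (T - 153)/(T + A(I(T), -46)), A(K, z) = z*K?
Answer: -607014629263990861194564/2360324777 ≈ -2.5717e+14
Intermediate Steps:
I(W) = W**3 (I(W) = W**2*W = W**3)
A(K, z) = K*z
l(T) = (-153 + T)/(T - 46*T**3) (l(T) = (T - 153)/(T + T**3*(-46)) = (-153 + T)/(T - 46*T**3))
-3212604/2347414 + 1752849/l(-1858) = -3212604/2347414 + 1752849/(((153 - 1*(-1858))/(-1*(-1858) + 46*(-1858)**3))) = -3212604*1/2347414 + 1752849/(((153 + 1858)/(1858 + 46*(-6414120712)))) = -1606302/1173707 + 1752849/((2011/(1858 - 295049552752))) = -1606302/1173707 + 1752849/((2011/(-295049550894))) = -1606302/1173707 + 1752849/((-1/295049550894*2011)) = -1606302/1173707 + 1752849/(-2011/295049550894) = -1606302/1173707 + 1752849*(-295049550894/2011) = -1606302/1173707 - 517177310234997006/2011 = -607014629263990861194564/2360324777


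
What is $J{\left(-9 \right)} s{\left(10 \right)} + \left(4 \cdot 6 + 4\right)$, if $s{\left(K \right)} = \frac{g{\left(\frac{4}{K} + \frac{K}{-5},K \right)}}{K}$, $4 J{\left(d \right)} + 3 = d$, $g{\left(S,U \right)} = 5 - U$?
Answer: $\frac{59}{2} \approx 29.5$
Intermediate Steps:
$J{\left(d \right)} = - \frac{3}{4} + \frac{d}{4}$
$s{\left(K \right)} = \frac{5 - K}{K}$
$J{\left(-9 \right)} s{\left(10 \right)} + \left(4 \cdot 6 + 4\right) = \left(- \frac{3}{4} + \frac{1}{4} \left(-9\right)\right) \frac{5 - 10}{10} + \left(4 \cdot 6 + 4\right) = \left(- \frac{3}{4} - \frac{9}{4}\right) \frac{5 - 10}{10} + \left(24 + 4\right) = - 3 \cdot \frac{1}{10} \left(-5\right) + 28 = \left(-3\right) \left(- \frac{1}{2}\right) + 28 = \frac{3}{2} + 28 = \frac{59}{2}$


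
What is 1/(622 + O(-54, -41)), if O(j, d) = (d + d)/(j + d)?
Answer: 95/59172 ≈ 0.0016055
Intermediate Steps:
O(j, d) = 2*d/(d + j) (O(j, d) = (2*d)/(d + j) = 2*d/(d + j))
1/(622 + O(-54, -41)) = 1/(622 + 2*(-41)/(-41 - 54)) = 1/(622 + 2*(-41)/(-95)) = 1/(622 + 2*(-41)*(-1/95)) = 1/(622 + 82/95) = 1/(59172/95) = 95/59172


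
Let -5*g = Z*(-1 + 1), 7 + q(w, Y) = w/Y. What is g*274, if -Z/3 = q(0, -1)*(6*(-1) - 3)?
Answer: 0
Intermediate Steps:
q(w, Y) = -7 + w/Y
Z = -189 (Z = -3*(-7 + 0/(-1))*(6*(-1) - 3) = -3*(-7 + 0*(-1))*(-6 - 3) = -3*(-7 + 0)*(-9) = -(-21)*(-9) = -3*63 = -189)
g = 0 (g = -(-189)*(-1 + 1)/5 = -(-189)*0/5 = -⅕*0 = 0)
g*274 = 0*274 = 0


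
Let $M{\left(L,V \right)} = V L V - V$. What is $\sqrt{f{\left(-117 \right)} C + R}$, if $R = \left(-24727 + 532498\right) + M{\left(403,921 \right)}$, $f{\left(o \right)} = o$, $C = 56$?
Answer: $\sqrt{342341421} \approx 18502.0$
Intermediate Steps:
$M{\left(L,V \right)} = - V + L V^{2}$ ($M{\left(L,V \right)} = L V V - V = L V^{2} - V = - V + L V^{2}$)
$R = 342347973$ ($R = \left(-24727 + 532498\right) + 921 \left(-1 + 403 \cdot 921\right) = 507771 + 921 \left(-1 + 371163\right) = 507771 + 921 \cdot 371162 = 507771 + 341840202 = 342347973$)
$\sqrt{f{\left(-117 \right)} C + R} = \sqrt{\left(-117\right) 56 + 342347973} = \sqrt{-6552 + 342347973} = \sqrt{342341421}$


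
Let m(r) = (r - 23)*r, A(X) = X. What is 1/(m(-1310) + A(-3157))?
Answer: 1/1743073 ≈ 5.7370e-7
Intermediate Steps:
m(r) = r*(-23 + r) (m(r) = (-23 + r)*r = r*(-23 + r))
1/(m(-1310) + A(-3157)) = 1/(-1310*(-23 - 1310) - 3157) = 1/(-1310*(-1333) - 3157) = 1/(1746230 - 3157) = 1/1743073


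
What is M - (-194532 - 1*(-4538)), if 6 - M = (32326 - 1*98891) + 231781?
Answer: 24784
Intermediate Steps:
M = -165210 (M = 6 - ((32326 - 1*98891) + 231781) = 6 - ((32326 - 98891) + 231781) = 6 - (-66565 + 231781) = 6 - 1*165216 = 6 - 165216 = -165210)
M - (-194532 - 1*(-4538)) = -165210 - (-194532 - 1*(-4538)) = -165210 - (-194532 + 4538) = -165210 - 1*(-189994) = -165210 + 189994 = 24784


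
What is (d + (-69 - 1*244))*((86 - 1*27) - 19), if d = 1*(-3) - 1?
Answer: -12680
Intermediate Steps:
d = -4 (d = -3 - 1 = -4)
(d + (-69 - 1*244))*((86 - 1*27) - 19) = (-4 + (-69 - 1*244))*((86 - 1*27) - 19) = (-4 + (-69 - 244))*((86 - 27) - 19) = (-4 - 313)*(59 - 19) = -317*40 = -12680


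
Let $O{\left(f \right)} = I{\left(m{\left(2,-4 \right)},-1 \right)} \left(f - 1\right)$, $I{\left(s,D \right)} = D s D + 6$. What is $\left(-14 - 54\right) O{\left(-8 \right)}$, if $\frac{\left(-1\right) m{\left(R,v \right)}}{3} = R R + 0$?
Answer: $-3672$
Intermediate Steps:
$m{\left(R,v \right)} = - 3 R^{2}$ ($m{\left(R,v \right)} = - 3 \left(R R + 0\right) = - 3 \left(R^{2} + 0\right) = - 3 R^{2}$)
$I{\left(s,D \right)} = 6 + s D^{2}$ ($I{\left(s,D \right)} = s D^{2} + 6 = 6 + s D^{2}$)
$O{\left(f \right)} = 6 - 6 f$ ($O{\left(f \right)} = \left(6 + - 3 \cdot 2^{2} \left(-1\right)^{2}\right) \left(f - 1\right) = \left(6 + \left(-3\right) 4 \cdot 1\right) \left(-1 + f\right) = \left(6 - 12\right) \left(-1 + f\right) = - 6 \left(-1 + f\right) = 6 - 6 f$)
$\left(-14 - 54\right) O{\left(-8 \right)} = \left(-14 - 54\right) \left(6 - -48\right) = - 68 \left(6 + 48\right) = \left(-68\right) 54 = -3672$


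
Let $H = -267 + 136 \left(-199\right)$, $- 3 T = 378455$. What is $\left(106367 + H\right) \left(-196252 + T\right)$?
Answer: $- \frac{76444488596}{3} \approx -2.5482 \cdot 10^{10}$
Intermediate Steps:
$T = - \frac{378455}{3}$ ($T = \left(- \frac{1}{3}\right) 378455 = - \frac{378455}{3} \approx -1.2615 \cdot 10^{5}$)
$H = -27331$ ($H = -267 - 27064 = -27331$)
$\left(106367 + H\right) \left(-196252 + T\right) = \left(106367 - 27331\right) \left(-196252 - \frac{378455}{3}\right) = 79036 \left(- \frac{967211}{3}\right) = - \frac{76444488596}{3}$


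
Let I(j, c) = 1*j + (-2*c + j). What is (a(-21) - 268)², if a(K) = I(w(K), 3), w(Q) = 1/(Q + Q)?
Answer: 33120025/441 ≈ 75102.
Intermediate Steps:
w(Q) = 1/(2*Q)
I(j, c) = -2*c + 2*j (I(j, c) = j + (j - 2*c) = -2*c + 2*j)
a(K) = -6 + 1/K (a(K) = -2*3 + 2*(1/(2*K)) = -6 + 1/K)
(a(-21) - 268)² = ((-6 + 1/(-21)) - 268)² = ((-6 - 1/21) - 268)² = (-127/21 - 268)² = (-5755/21)² = 33120025/441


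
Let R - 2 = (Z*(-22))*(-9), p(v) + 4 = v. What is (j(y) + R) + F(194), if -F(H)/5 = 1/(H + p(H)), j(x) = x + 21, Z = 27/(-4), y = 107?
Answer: -463301/384 ≈ -1206.5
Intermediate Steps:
Z = -27/4 (Z = 27*(-¼) = -27/4 ≈ -6.7500)
p(v) = -4 + v
j(x) = 21 + x
F(H) = -5/(-4 + 2*H) (F(H) = -5/(H + (-4 + H)) = -5/(-4 + 2*H))
R = -2669/2 (R = 2 - 27/4*(-22)*(-9) = 2 + (297/2)*(-9) = 2 - 2673/2 = -2669/2 ≈ -1334.5)
(j(y) + R) + F(194) = ((21 + 107) - 2669/2) - 5/(-4 + 2*194) = (128 - 2669/2) - 5/(-4 + 388) = -2413/2 - 5/384 = -463301/384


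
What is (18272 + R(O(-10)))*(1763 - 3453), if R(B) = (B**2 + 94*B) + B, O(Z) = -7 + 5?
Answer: -30565340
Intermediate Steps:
O(Z) = -2
R(B) = B**2 + 95*B
(18272 + R(O(-10)))*(1763 - 3453) = (18272 - 2*(95 - 2))*(1763 - 3453) = (18272 - 2*93)*(-1690) = (18272 - 186)*(-1690) = 18086*(-1690) = -30565340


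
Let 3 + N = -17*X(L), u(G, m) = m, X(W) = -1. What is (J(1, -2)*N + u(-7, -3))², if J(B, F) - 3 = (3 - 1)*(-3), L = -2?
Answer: 2025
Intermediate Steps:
J(B, F) = -3 (J(B, F) = 3 + (3 - 1)*(-3) = 3 + 2*(-3) = 3 - 6 = -3)
N = 14 (N = -3 - 17*(-1) = -3 + 17 = 14)
(J(1, -2)*N + u(-7, -3))² = (-3*14 - 3)² = (-42 - 3)² = (-45)² = 2025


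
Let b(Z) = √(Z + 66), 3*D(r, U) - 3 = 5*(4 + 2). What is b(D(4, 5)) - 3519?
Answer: -3519 + √77 ≈ -3510.2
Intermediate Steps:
D(r, U) = 11 (D(r, U) = 1 + (5*(4 + 2))/3 = 1 + (5*6)/3 = 1 + (⅓)*30 = 1 + 10 = 11)
b(Z) = √(66 + Z)
b(D(4, 5)) - 3519 = √(66 + 11) - 3519 = √77 - 3519 = -3519 + √77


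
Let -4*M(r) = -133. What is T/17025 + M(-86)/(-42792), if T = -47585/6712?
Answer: -64842163/54332431840 ≈ -0.0011934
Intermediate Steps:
M(r) = 133/4 (M(r) = -1/4*(-133) = 133/4)
T = -47585/6712 (T = -47585*1/6712 = -47585/6712 ≈ -7.0895)
T/17025 + M(-86)/(-42792) = -47585/6712/17025 + (133/4)/(-42792) = -47585/6712*1/17025 + (133/4)*(-1/42792) = -9517/22854360 - 133/171168 = -64842163/54332431840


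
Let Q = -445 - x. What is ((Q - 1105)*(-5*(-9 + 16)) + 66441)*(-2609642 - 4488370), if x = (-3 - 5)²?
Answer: -872565713172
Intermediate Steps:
x = 64 (x = (-8)² = 64)
Q = -509 (Q = -445 - 1*64 = -445 - 64 = -509)
((Q - 1105)*(-5*(-9 + 16)) + 66441)*(-2609642 - 4488370) = ((-509 - 1105)*(-5*(-9 + 16)) + 66441)*(-2609642 - 4488370) = (-(-8070)*7 + 66441)*(-7098012) = (-1614*(-35) + 66441)*(-7098012) = (56490 + 66441)*(-7098012) = 122931*(-7098012) = -872565713172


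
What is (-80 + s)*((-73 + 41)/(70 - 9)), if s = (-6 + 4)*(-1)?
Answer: 2496/61 ≈ 40.918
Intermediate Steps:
s = 2 (s = -2*(-1) = 2)
(-80 + s)*((-73 + 41)/(70 - 9)) = (-80 + 2)*((-73 + 41)/(70 - 9)) = -(-2496)/61 = -78*(-32/61) = 2496/61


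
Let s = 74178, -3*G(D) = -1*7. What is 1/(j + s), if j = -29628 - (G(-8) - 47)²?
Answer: 9/382994 ≈ 2.3499e-5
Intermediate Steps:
G(D) = 7/3 (G(D) = -(-1)*7/3 = -⅓*(-7) = 7/3)
j = -284608/9 (j = -29628 - (7/3 - 47)² = -29628 - (-134/3)² = -29628 - 1*17956/9 = -29628 - 17956/9 = -284608/9 ≈ -31623.)
1/(j + s) = 1/(-284608/9 + 74178) = 1/(382994/9) = 9/382994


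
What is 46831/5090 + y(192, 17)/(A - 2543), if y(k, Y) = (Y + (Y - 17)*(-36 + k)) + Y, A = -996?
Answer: 165561849/18013510 ≈ 9.1910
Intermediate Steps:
y(k, Y) = 2*Y + (-36 + k)*(-17 + Y) (y(k, Y) = (Y + (-17 + Y)*(-36 + k)) + Y = (Y + (-36 + k)*(-17 + Y)) + Y = 2*Y + (-36 + k)*(-17 + Y))
46831/5090 + y(192, 17)/(A - 2543) = 46831/5090 + (612 - 34*17 - 17*192 + 17*192)/(-996 - 2543) = 46831*(1/5090) + (612 - 578 - 3264 + 3264)/(-3539) = 46831/5090 + 34*(-1/3539) = 46831/5090 - 34/3539 = 165561849/18013510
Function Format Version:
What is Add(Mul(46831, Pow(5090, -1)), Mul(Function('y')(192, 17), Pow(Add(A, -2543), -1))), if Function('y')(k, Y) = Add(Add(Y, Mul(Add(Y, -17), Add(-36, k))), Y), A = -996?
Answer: Rational(165561849, 18013510) ≈ 9.1910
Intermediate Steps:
Function('y')(k, Y) = Add(Mul(2, Y), Mul(Add(-36, k), Add(-17, Y))) (Function('y')(k, Y) = Add(Add(Y, Mul(Add(-17, Y), Add(-36, k))), Y) = Add(Add(Y, Mul(Add(-36, k), Add(-17, Y))), Y) = Add(Mul(2, Y), Mul(Add(-36, k), Add(-17, Y))))
Add(Mul(46831, Pow(5090, -1)), Mul(Function('y')(192, 17), Pow(Add(A, -2543), -1))) = Add(Mul(46831, Pow(5090, -1)), Mul(Add(612, Mul(-34, 17), Mul(-17, 192), Mul(17, 192)), Pow(Add(-996, -2543), -1))) = Add(Mul(46831, Rational(1, 5090)), Mul(Add(612, -578, -3264, 3264), Pow(-3539, -1))) = Add(Rational(46831, 5090), Mul(34, Rational(-1, 3539))) = Add(Rational(46831, 5090), Rational(-34, 3539)) = Rational(165561849, 18013510)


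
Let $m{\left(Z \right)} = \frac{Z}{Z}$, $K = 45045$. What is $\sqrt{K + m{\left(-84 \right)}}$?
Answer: $\sqrt{45046} \approx 212.24$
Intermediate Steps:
$m{\left(Z \right)} = 1$
$\sqrt{K + m{\left(-84 \right)}} = \sqrt{45045 + 1} = \sqrt{45046}$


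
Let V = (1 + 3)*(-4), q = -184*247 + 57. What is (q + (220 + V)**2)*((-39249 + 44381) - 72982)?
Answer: 256133750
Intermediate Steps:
q = -45391 (q = -45448 + 57 = -45391)
V = -16 (V = 4*(-4) = -16)
(q + (220 + V)**2)*((-39249 + 44381) - 72982) = (-45391 + (220 - 16)**2)*((-39249 + 44381) - 72982) = (-45391 + 204**2)*(5132 - 72982) = (-45391 + 41616)*(-67850) = -3775*(-67850) = 256133750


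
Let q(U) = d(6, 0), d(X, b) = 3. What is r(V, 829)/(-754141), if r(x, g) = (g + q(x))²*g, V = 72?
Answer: -573853696/754141 ≈ -760.94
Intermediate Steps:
q(U) = 3
r(x, g) = g*(3 + g)² (r(x, g) = (g + 3)²*g = (3 + g)²*g = g*(3 + g)²)
r(V, 829)/(-754141) = (829*(3 + 829)²)/(-754141) = (829*832²)*(-1/754141) = (829*692224)*(-1/754141) = 573853696*(-1/754141) = -573853696/754141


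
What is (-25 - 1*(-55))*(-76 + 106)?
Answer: 900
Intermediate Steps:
(-25 - 1*(-55))*(-76 + 106) = (-25 + 55)*30 = 30*30 = 900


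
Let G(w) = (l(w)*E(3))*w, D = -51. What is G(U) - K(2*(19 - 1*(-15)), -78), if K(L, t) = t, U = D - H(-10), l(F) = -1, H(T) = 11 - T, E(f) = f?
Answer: 294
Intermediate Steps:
U = -72 (U = -51 - (11 - 1*(-10)) = -51 - (11 + 10) = -51 - 1*21 = -51 - 21 = -72)
G(w) = -3*w (G(w) = (-1*3)*w = -3*w)
G(U) - K(2*(19 - 1*(-15)), -78) = -3*(-72) - 1*(-78) = 216 + 78 = 294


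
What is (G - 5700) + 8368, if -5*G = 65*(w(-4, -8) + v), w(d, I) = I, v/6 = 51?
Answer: -1206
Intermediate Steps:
v = 306 (v = 6*51 = 306)
G = -3874 (G = -13*(-8 + 306) = -13*298 = -1/5*19370 = -3874)
(G - 5700) + 8368 = (-3874 - 5700) + 8368 = -9574 + 8368 = -1206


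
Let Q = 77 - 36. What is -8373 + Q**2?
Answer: -6692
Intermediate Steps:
Q = 41
-8373 + Q**2 = -8373 + 41**2 = -8373 + 1681 = -6692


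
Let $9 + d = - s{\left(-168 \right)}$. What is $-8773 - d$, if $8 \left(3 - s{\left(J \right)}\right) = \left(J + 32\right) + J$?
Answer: $-8723$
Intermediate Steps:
$s{\left(J \right)} = -1 - \frac{J}{4}$ ($s{\left(J \right)} = 3 - \frac{\left(J + 32\right) + J}{8} = 3 - \frac{\left(32 + J\right) + J}{8} = 3 - \frac{32 + 2 J}{8} = 3 - \left(4 + \frac{J}{4}\right) = -1 - \frac{J}{4}$)
$d = -50$ ($d = -9 - \left(-1 - -42\right) = -9 - \left(-1 + 42\right) = -9 - 41 = -50$)
$-8773 - d = -8773 - -50 = -8773 + 50 = -8723$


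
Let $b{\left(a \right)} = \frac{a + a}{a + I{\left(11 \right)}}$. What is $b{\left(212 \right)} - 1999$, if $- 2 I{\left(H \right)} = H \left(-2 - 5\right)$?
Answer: $- \frac{1000651}{501} \approx -1997.3$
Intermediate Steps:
$I{\left(H \right)} = \frac{7 H}{2}$ ($I{\left(H \right)} = - \frac{H \left(-2 - 5\right)}{2} = - \frac{H \left(-7\right)}{2} = - \frac{\left(-7\right) H}{2} = \frac{7 H}{2}$)
$b{\left(a \right)} = \frac{2 a}{\frac{77}{2} + a}$ ($b{\left(a \right)} = \frac{a + a}{a + \frac{7}{2} \cdot 11} = \frac{2 a}{a + \frac{77}{2}} = \frac{2 a}{\frac{77}{2} + a}$)
$b{\left(212 \right)} - 1999 = 4 \cdot 212 \frac{1}{77 + 2 \cdot 212} - 1999 = 4 \cdot 212 \frac{1}{77 + 424} - 1999 = 4 \cdot 212 \cdot \frac{1}{501} - 1999 = \frac{848}{501} - 1999 = - \frac{1000651}{501}$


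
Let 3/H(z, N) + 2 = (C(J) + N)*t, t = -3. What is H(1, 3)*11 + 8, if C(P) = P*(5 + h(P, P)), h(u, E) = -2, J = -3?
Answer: 161/16 ≈ 10.063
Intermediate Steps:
C(P) = 3*P (C(P) = P*(5 - 2) = P*3 = 3*P)
H(z, N) = 3/(25 - 3*N) (H(z, N) = 3/(-2 + (3*(-3) + N)*(-3)) = 3/(-2 + (-9 + N)*(-3)) = 3/(-2 + (27 - 3*N)) = 3/(25 - 3*N))
H(1, 3)*11 + 8 = -3/(-25 + 3*3)*11 + 8 = -3/(-25 + 9)*11 + 8 = -3/(-16)*11 + 8 = -3*(-1/16)*11 + 8 = (3/16)*11 + 8 = 33/16 + 8 = 161/16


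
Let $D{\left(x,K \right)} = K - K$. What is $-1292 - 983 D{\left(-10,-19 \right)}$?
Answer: $-1292$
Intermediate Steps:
$D{\left(x,K \right)} = 0$
$-1292 - 983 D{\left(-10,-19 \right)} = -1292 - 0 = -1292 + 0 = -1292$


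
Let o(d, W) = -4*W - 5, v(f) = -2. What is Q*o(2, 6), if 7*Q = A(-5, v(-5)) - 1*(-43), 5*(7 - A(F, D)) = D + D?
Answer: -7366/35 ≈ -210.46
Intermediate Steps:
A(F, D) = 7 - 2*D/5 (A(F, D) = 7 - (D + D)/5 = 7 - 2*D/5)
Q = 254/35 (Q = ((7 - ⅖*(-2)) - 1*(-43))/7 = ((7 + ⅘) + 43)/7 = (39/5 + 43)/7 = (⅐)*(254/5) = 254/35 ≈ 7.2571)
o(d, W) = -5 - 4*W
Q*o(2, 6) = 254*(-5 - 4*6)/35 = 254*(-5 - 24)/35 = (254/35)*(-29) = -7366/35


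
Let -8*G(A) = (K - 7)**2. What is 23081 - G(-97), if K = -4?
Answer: 184769/8 ≈ 23096.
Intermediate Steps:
G(A) = -121/8 (G(A) = -(-4 - 7)**2/8 = -1/8*(-11)**2 = -1/8*121 = -121/8)
23081 - G(-97) = 23081 - 1*(-121/8) = 23081 + 121/8 = 184769/8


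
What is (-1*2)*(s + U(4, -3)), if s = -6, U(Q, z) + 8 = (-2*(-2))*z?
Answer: 52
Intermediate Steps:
U(Q, z) = -8 + 4*z (U(Q, z) = -8 + (-2*(-2))*z = -8 + 4*z)
(-1*2)*(s + U(4, -3)) = (-1*2)*(-6 + (-8 + 4*(-3))) = -2*(-6 + (-8 - 12)) = -2*(-6 - 20) = -2*(-26) = 52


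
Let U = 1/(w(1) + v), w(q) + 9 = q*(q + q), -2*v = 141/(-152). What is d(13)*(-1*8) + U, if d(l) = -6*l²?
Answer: 16118240/1987 ≈ 8111.8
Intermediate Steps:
v = 141/304 (v = -141/(2*(-152)) = -141*(-1)/(2*152) = -½*(-141/152) = 141/304 ≈ 0.46382)
w(q) = -9 + 2*q² (w(q) = -9 + q*(q + q) = -9 + q*(2*q) = -9 + 2*q²)
U = -304/1987 (U = 1/((-9 + 2*1²) + 141/304) = 1/((-9 + 2*1) + 141/304) = 1/((-9 + 2) + 141/304) = 1/(-7 + 141/304) = 1/(-1987/304) = -304/1987 ≈ -0.15299)
d(13)*(-1*8) + U = (-6*13²)*(-1*8) - 304/1987 = -6*169*(-8) - 304/1987 = -1014*(-8) - 304/1987 = 8112 - 304/1987 = 16118240/1987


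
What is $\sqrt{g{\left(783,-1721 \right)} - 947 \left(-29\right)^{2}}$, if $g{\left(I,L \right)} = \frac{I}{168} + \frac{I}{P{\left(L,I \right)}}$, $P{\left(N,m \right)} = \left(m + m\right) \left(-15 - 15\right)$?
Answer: $\frac{i \sqrt{140488903590}}{420} \approx 892.42 i$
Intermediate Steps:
$P{\left(N,m \right)} = - 60 m$ ($P{\left(N,m \right)} = 2 m \left(-30\right) = - 60 m$)
$g{\left(I,L \right)} = - \frac{1}{60} + \frac{I}{168}$ ($g{\left(I,L \right)} = \frac{I}{168} + \frac{I}{\left(-60\right) I} = I \frac{1}{168} + I \left(- \frac{1}{60 I}\right) = \frac{I}{168} - \frac{1}{60} = - \frac{1}{60} + \frac{I}{168}$)
$\sqrt{g{\left(783,-1721 \right)} - 947 \left(-29\right)^{2}} = \sqrt{\left(- \frac{1}{60} + \frac{1}{168} \cdot 783\right) - 947 \left(-29\right)^{2}} = \sqrt{\left(- \frac{1}{60} + \frac{261}{56}\right) - 796427} = \sqrt{\frac{3901}{840} - 796427} = \sqrt{- \frac{668994779}{840}} = \frac{i \sqrt{140488903590}}{420}$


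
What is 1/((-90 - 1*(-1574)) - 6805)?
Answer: -1/5321 ≈ -0.00018793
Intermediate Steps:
1/((-90 - 1*(-1574)) - 6805) = 1/((-90 + 1574) - 6805) = 1/(1484 - 6805) = 1/(-5321) = -1/5321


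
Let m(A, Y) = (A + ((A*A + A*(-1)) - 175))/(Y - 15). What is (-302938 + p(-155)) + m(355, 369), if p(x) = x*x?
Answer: -16434892/59 ≈ -2.7856e+5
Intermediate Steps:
p(x) = x²
m(A, Y) = (-175 + A²)/(-15 + Y) (m(A, Y) = (A + ((A² - A) - 175))/(-15 + Y) = (A + (-175 + A² - A))/(-15 + Y) = (-175 + A²)/(-15 + Y))
(-302938 + p(-155)) + m(355, 369) = (-302938 + (-155)²) + (-175 + 355²)/(-15 + 369) = (-302938 + 24025) + (-175 + 126025)/354 = -278913 + (1/354)*125850 = -278913 + 20975/59 = -16434892/59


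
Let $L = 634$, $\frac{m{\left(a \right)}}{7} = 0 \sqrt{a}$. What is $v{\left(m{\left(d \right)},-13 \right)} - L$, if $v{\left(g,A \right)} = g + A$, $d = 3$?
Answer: $-647$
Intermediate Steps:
$m{\left(a \right)} = 0$ ($m{\left(a \right)} = 7 \cdot 0 \sqrt{a} = 7 \cdot 0 = 0$)
$v{\left(g,A \right)} = A + g$
$v{\left(m{\left(d \right)},-13 \right)} - L = \left(-13 + 0\right) - 634 = -13 - 634 = -647$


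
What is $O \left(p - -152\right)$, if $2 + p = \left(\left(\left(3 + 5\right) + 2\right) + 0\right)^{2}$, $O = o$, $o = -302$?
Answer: $-75500$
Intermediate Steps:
$O = -302$
$p = 98$ ($p = -2 + \left(\left(\left(3 + 5\right) + 2\right) + 0\right)^{2} = -2 + \left(\left(8 + 2\right) + 0\right)^{2} = -2 + \left(10 + 0\right)^{2} = -2 + 10^{2} = -2 + 100 = 98$)
$O \left(p - -152\right) = - 302 \left(98 - -152\right) = - 302 \left(98 + 152\right) = \left(-302\right) 250 = -75500$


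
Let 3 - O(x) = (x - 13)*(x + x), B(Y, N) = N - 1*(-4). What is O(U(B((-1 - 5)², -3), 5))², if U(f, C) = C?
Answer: 6889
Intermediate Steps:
B(Y, N) = 4 + N (B(Y, N) = N + 4 = 4 + N)
O(x) = 3 - 2*x*(-13 + x) (O(x) = 3 - (x - 13)*(x + x) = 3 - (-13 + x)*2*x = 3 - 2*x*(-13 + x))
O(U(B((-1 - 5)², -3), 5))² = (3 - 2*5² + 26*5)² = (3 - 2*25 + 130)² = (3 - 50 + 130)² = 83² = 6889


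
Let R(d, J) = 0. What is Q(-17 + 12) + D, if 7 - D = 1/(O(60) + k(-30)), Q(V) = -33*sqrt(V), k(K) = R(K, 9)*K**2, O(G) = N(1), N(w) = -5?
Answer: 36/5 - 33*I*sqrt(5) ≈ 7.2 - 73.79*I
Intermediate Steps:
O(G) = -5
k(K) = 0 (k(K) = 0*K**2 = 0)
D = 36/5 (D = 7 - 1/(-5 + 0) = 7 - 1/(-5) = 7 - 1*(-1/5) = 7 + 1/5 = 36/5 ≈ 7.2000)
Q(-17 + 12) + D = -33*sqrt(-17 + 12) + 36/5 = -33*I*sqrt(5) + 36/5 = 36/5 - 33*I*sqrt(5)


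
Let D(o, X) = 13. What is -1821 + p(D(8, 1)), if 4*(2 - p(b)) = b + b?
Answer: -3651/2 ≈ -1825.5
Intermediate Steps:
p(b) = 2 - b/2 (p(b) = 2 - (b + b)/4 = 2 - b/2)
-1821 + p(D(8, 1)) = -1821 + (2 - ½*13) = -1821 + (2 - 13/2) = -1821 - 9/2 = -3651/2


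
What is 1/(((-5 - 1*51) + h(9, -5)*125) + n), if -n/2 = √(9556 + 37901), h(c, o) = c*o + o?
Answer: -1051/6595968 + √5273/6595968 ≈ -0.00014833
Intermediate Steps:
h(c, o) = o + c*o
n = -6*√5273 (n = -2*√(9556 + 37901) = -6*√5273 ≈ -435.69)
1/(((-5 - 1*51) + h(9, -5)*125) + n) = 1/(((-5 - 1*51) - 5*(1 + 9)*125) - 6*√5273) = 1/(((-5 - 51) - 5*10*125) - 6*√5273) = 1/((-56 - 50*125) - 6*√5273) = 1/((-56 - 6250) - 6*√5273) = 1/(-6306 - 6*√5273)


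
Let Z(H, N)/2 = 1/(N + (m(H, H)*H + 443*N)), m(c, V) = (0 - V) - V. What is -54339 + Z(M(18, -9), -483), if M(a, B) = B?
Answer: -5830955074/107307 ≈ -54339.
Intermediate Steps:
m(c, V) = -2*V (m(c, V) = -V - V = -2*V)
Z(H, N) = 2/(-2*H**2 + 444*N) (Z(H, N) = 2/(N + ((-2*H)*H + 443*N)) = 2/(N + (-2*H**2 + 443*N)) = 2/(-2*H**2 + 444*N))
-54339 + Z(M(18, -9), -483) = -54339 + 1/(-1*(-9)**2 + 222*(-483)) = -54339 + 1/(-1*81 - 107226) = -54339 + 1/(-81 - 107226) = -54339 + 1/(-107307) = -54339 - 1/107307 = -5830955074/107307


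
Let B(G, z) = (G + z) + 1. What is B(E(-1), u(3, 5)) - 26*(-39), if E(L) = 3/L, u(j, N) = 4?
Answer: 1016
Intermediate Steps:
B(G, z) = 1 + G + z
B(E(-1), u(3, 5)) - 26*(-39) = (1 + 3/(-1) + 4) - 26*(-39) = (1 + 3*(-1) + 4) + 1014 = (1 - 3 + 4) + 1014 = 2 + 1014 = 1016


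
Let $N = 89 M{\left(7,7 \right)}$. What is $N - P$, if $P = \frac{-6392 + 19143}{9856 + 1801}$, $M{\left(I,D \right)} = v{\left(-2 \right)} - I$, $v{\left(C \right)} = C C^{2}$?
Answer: $- \frac{15574846}{11657} \approx -1336.1$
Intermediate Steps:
$v{\left(C \right)} = C^{3}$
$M{\left(I,D \right)} = -8 - I$ ($M{\left(I,D \right)} = \left(-2\right)^{3} - I = -8 - I$)
$P = \frac{12751}{11657} \approx 1.0938$
$N = -1335$ ($N = 89 \left(-8 - 7\right) = 89 \left(-15\right) = -1335$)
$N - P = -1335 - \frac{12751}{11657} = - \frac{15574846}{11657}$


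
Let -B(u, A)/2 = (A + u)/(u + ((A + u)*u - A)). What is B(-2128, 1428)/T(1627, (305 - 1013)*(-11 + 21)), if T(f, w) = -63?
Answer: -50/3343599 ≈ -1.4954e-5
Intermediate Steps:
B(u, A) = -2*(A + u)/(u - A + u*(A + u)) (B(u, A) = -2*(A + u)/(u + ((A + u)*u - A)) = -2*(A + u)/(u + (u*(A + u) - A)) = -2*(A + u)/(u + (-A + u*(A + u))) = -2*(A + u)/(u - A + u*(A + u)))
B(-2128, 1428)/T(1627, (305 - 1013)*(-11 + 21)) = (2*(-1*1428 - 1*(-2128))/(-2128 + (-2128)**2 - 1*1428 + 1428*(-2128)))/(-63) = (2*(-1428 + 2128)/(-2128 + 4528384 - 1428 - 3038784))*(-1/63) = (2*700/1486044)*(-1/63) = (2*(1/1486044)*700)*(-1/63) = (50/53073)*(-1/63) = -50/3343599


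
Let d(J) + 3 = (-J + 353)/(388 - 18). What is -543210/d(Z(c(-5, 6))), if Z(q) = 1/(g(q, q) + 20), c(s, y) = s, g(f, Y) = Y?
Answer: 753703875/2839 ≈ 2.6548e+5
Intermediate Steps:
Z(q) = 1/(20 + q) (Z(q) = 1/(q + 20) = 1/(20 + q))
d(J) = -757/370 - J/370 (d(J) = -3 + (-J + 353)/(388 - 18) = -3 + (353 - J)/370 = -3 + (353 - J)*(1/370) = -3 + (353/370 - J/370) = -757/370 - J/370)
-543210/d(Z(c(-5, 6))) = -543210/(-757/370 - 1/(370*(20 - 5))) = -543210/(-757/370 - 1/370/15) = -543210/(-757/370 - 1/370*1/15) = -543210/(-757/370 - 1/5550) = -543210/(-5678/2775) = -543210*(-2775/5678) = 753703875/2839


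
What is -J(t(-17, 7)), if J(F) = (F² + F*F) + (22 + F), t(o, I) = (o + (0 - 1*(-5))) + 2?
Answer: -212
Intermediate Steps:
t(o, I) = 7 + o (t(o, I) = (o + (0 + 5)) + 2 = (o + 5) + 2 = (5 + o) + 2 = 7 + o)
J(F) = 22 + F + 2*F² (J(F) = (F² + F²) + (22 + F) = 2*F² + (22 + F) = 22 + F + 2*F²)
-J(t(-17, 7)) = -(22 + (7 - 17) + 2*(7 - 17)²) = -(22 - 10 + 2*(-10)²) = -(22 - 10 + 2*100) = -(22 - 10 + 200) = -1*212 = -212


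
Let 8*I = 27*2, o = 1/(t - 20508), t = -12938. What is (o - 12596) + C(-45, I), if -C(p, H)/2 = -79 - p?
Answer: -419011489/33446 ≈ -12528.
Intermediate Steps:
o = -1/33446 (o = 1/(-12938 - 20508) = 1/(-33446) = -1/33446 ≈ -2.9899e-5)
I = 27/4 (I = (27*2)/8 = (⅛)*54 = 27/4 ≈ 6.7500)
C(p, H) = 158 + 2*p (C(p, H) = -2*(-79 - p) = 158 + 2*p)
(o - 12596) + C(-45, I) = (-1/33446 - 12596) + (158 + 2*(-45)) = -421285817/33446 + (158 - 90) = -421285817/33446 + 68 = -419011489/33446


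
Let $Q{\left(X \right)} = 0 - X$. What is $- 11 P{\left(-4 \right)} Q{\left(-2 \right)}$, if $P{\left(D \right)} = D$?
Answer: $88$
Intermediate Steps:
$Q{\left(X \right)} = - X$
$- 11 P{\left(-4 \right)} Q{\left(-2 \right)} = \left(-11\right) \left(-4\right) \left(\left(-1\right) \left(-2\right)\right) = 44 \cdot 2 = 88$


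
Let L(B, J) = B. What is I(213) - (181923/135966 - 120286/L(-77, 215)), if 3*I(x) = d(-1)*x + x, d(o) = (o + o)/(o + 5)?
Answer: -2666191881/1744897 ≈ -1528.0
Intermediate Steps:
d(o) = 2*o/(5 + o) (d(o) = (2*o)/(5 + o) = 2*o/(5 + o))
I(x) = x/6 (I(x) = ((2*(-1)/(5 - 1))*x + x)/3 = ((2*(-1)/4)*x + x)/3 = ((2*(-1)*(1/4))*x + x)/3 = (-x/2 + x)/3 = (x/2)/3 = x/6)
I(213) - (181923/135966 - 120286/L(-77, 215)) = (1/6)*213 - (181923/135966 - 120286/(-77)) = 71/2 - (181923*(1/135966) - 120286*(-1/77)) = 71/2 - (60641/45322 + 120286/77) = 71/2 - 1*5456271449/3489794 = 71/2 - 5456271449/3489794 = -2666191881/1744897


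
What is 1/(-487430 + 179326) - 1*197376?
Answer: -60812335105/308104 ≈ -1.9738e+5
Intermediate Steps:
1/(-487430 + 179326) - 1*197376 = 1/(-308104) - 197376 = -1/308104 - 197376 = -60812335105/308104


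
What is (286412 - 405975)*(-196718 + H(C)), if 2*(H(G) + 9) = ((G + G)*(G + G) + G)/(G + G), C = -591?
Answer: 94367608573/4 ≈ 2.3592e+10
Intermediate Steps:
H(G) = -9 + (G + 4*G**2)/(4*G) (H(G) = -9 + (((G + G)*(G + G) + G)/(G + G))/2 = -9 + (((2*G)*(2*G) + G)/((2*G)))/2 = -9 + ((4*G**2 + G)*(1/(2*G)))/2 = -9 + ((G + 4*G**2)*(1/(2*G)))/2 = -9 + ((G + 4*G**2)/(2*G))/2 = -9 + (G + 4*G**2)/(4*G))
(286412 - 405975)*(-196718 + H(C)) = (286412 - 405975)*(-196718 + (-35/4 - 591)) = -119563*(-196718 - 2399/4) = -119563*(-789271/4) = 94367608573/4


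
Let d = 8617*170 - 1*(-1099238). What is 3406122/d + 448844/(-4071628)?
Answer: 144517820893/118638356368 ≈ 1.2181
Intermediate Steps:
d = 2564128 (d = 1464890 + 1099238 = 2564128)
3406122/d + 448844/(-4071628) = 3406122/2564128 + 448844/(-4071628) = 3406122*(1/2564128) + 448844*(-1/4071628) = 1703061/1282064 - 10201/92537 = 144517820893/118638356368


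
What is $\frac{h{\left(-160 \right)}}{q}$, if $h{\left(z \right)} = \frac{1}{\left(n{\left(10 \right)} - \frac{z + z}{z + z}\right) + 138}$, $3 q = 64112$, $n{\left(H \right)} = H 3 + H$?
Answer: $\frac{1}{3782608} \approx 2.6437 \cdot 10^{-7}$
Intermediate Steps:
$n{\left(H \right)} = 4 H$ ($n{\left(H \right)} = 3 H + H = 4 H$)
$q = \frac{64112}{3}$ ($q = \frac{1}{3} \cdot 64112 = \frac{64112}{3} \approx 21371.0$)
$h{\left(z \right)} = \frac{1}{177}$ ($h{\left(z \right)} = \frac{1}{\left(4 \cdot 10 - \frac{z + z}{z + z}\right) + 138} = \frac{1}{\left(40 - \frac{2 z}{2 z}\right) + 138} = \frac{1}{\left(40 - 2 z \frac{1}{2 z}\right) + 138} = \frac{1}{\left(40 - 1\right) + 138} = \frac{1}{39 + 138} = \frac{1}{177}$)
$\frac{h{\left(-160 \right)}}{q} = \frac{1}{177 \cdot \frac{64112}{3}} = \frac{1}{177} \cdot \frac{3}{64112} = \frac{1}{3782608}$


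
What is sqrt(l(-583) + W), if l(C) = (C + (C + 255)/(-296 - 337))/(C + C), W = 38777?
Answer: sqrt(21124397079852726)/738078 ≈ 196.92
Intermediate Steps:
l(C) = (-85/211 + 632*C/633)/(2*C) (l(C) = (C + (255 + C)/(-633))/((2*C)) = (C + (255 + C)*(-1/633))*(1/(2*C)) = (C + (-85/211 - C/633))*(1/(2*C)) = (-85/211 + 632*C/633)*(1/(2*C)) = (-85/211 + 632*C/633)/(2*C))
sqrt(l(-583) + W) = sqrt((1/1266)*(-255 + 632*(-583))/(-583) + 38777) = sqrt((1/1266)*(-1/583)*(-255 - 368456) + 38777) = sqrt((1/1266)*(-1/583)*(-368711) + 38777) = sqrt(368711/738078 + 38777) = sqrt(28620819317/738078) = sqrt(21124397079852726)/738078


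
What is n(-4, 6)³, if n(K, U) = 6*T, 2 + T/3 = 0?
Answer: -46656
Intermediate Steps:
T = -6 (T = -6 + 3*0 = -6 + 0 = -6)
n(K, U) = -36 (n(K, U) = 6*(-6) = -36)
n(-4, 6)³ = (-36)³ = -46656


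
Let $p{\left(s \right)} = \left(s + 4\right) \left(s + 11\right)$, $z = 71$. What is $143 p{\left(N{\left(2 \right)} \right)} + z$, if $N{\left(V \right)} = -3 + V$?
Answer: $4361$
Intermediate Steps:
$p{\left(s \right)} = \left(4 + s\right) \left(11 + s\right)$
$143 p{\left(N{\left(2 \right)} \right)} + z = 143 \left(44 + \left(-3 + 2\right)^{2} + 15 \left(-3 + 2\right)\right) + 71 = 143 \left(44 + \left(-1\right)^{2} + 15 \left(-1\right)\right) + 71 = 143 \left(44 + 1 - 15\right) + 71 = 143 \cdot 30 + 71 = 4290 + 71 = 4361$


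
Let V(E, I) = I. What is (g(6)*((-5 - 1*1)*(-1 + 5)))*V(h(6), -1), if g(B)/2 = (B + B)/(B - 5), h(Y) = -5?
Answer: 576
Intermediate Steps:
g(B) = 4*B/(-5 + B) (g(B) = 2*((B + B)/(B - 5)) = 2*((2*B)/(-5 + B)) = 2*(2*B/(-5 + B)) = 4*B/(-5 + B))
(g(6)*((-5 - 1*1)*(-1 + 5)))*V(h(6), -1) = ((4*6/(-5 + 6))*((-5 - 1*1)*(-1 + 5)))*(-1) = ((4*6/1)*((-5 - 1)*4))*(-1) = ((4*6*1)*(-6*4))*(-1) = (24*(-24))*(-1) = -576*(-1) = 576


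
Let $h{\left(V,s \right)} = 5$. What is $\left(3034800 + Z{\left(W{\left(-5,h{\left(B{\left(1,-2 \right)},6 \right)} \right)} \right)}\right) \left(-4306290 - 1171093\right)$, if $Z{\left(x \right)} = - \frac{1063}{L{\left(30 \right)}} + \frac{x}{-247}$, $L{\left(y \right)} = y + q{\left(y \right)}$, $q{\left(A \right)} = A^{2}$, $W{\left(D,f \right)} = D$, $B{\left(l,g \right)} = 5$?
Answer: $- \frac{3818413229895437087}{229710} \approx -1.6623 \cdot 10^{13}$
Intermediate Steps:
$L{\left(y \right)} = y + y^{2}$
$Z{\left(x \right)} = - \frac{1063}{930} - \frac{x}{247}$ ($Z{\left(x \right)} = - \frac{1063}{30 \left(1 + 30\right)} + \frac{x}{-247} = - \frac{1063}{30 \cdot 31} + x \left(- \frac{1}{247}\right) = - \frac{1063}{930} - \frac{x}{247}$)
$\left(3034800 + Z{\left(W{\left(-5,h{\left(B{\left(1,-2 \right)},6 \right)} \right)} \right)}\right) \left(-4306290 - 1171093\right) = \left(3034800 - \frac{257911}{229710}\right) \left(-4306290 - 1171093\right) = \left(3034800 + \left(- \frac{1063}{930} + \frac{5}{247}\right)\right) \left(-5477383\right) = \left(3034800 - \frac{257911}{229710}\right) \left(-5477383\right) = \frac{697123650089}{229710} \left(-5477383\right) = - \frac{3818413229895437087}{229710}$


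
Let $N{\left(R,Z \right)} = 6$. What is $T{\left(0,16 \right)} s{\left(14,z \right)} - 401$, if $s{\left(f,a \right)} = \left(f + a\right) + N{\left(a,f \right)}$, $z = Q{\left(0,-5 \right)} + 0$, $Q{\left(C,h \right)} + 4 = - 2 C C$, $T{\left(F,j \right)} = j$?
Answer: $-145$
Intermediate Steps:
$Q{\left(C,h \right)} = -4 - 2 C^{2}$ ($Q{\left(C,h \right)} = -4 + - 2 C C = -4 - 2 C^{2}$)
$z = -4$ ($z = \left(-4 - 2 \cdot 0^{2}\right) + 0 = \left(-4 - 0\right) + 0 = \left(-4 + 0\right) + 0 = -4 + 0 = -4$)
$s{\left(f,a \right)} = 6 + a + f$ ($s{\left(f,a \right)} = \left(f + a\right) + 6 = \left(a + f\right) + 6 = 6 + a + f$)
$T{\left(0,16 \right)} s{\left(14,z \right)} - 401 = 16 \left(6 - 4 + 14\right) - 401 = 16 \cdot 16 - 401 = 256 - 401 = -145$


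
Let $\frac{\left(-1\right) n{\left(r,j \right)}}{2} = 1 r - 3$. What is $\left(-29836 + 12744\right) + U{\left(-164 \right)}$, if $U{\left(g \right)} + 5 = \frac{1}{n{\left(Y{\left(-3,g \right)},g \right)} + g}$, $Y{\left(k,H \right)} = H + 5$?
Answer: $- \frac{2735519}{160} \approx -17097.0$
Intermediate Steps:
$Y{\left(k,H \right)} = 5 + H$
$n{\left(r,j \right)} = 6 - 2 r$ ($n{\left(r,j \right)} = - 2 \left(1 r - 3\right) = - 2 \left(r - 3\right) = - 2 \left(-3 + r\right) = 6 - 2 r$)
$U{\left(g \right)} = -5 + \frac{1}{-4 - g}$ ($U{\left(g \right)} = -5 + \frac{1}{\left(6 - 2 \left(5 + g\right)\right) + g} = -5 + \frac{1}{\left(6 - \left(10 + 2 g\right)\right) + g} = -5 + \frac{1}{\left(-4 - 2 g\right) + g} = -5 + \frac{1}{-4 - g}$)
$\left(-29836 + 12744\right) + U{\left(-164 \right)} = \left(-29836 + 12744\right) + \frac{21 + 5 \left(-164\right)}{-4 - -164} = -17092 + \frac{21 - 820}{-4 + 164} = -17092 + \frac{1}{160} \left(-799\right) = -17092 - \frac{799}{160} = - \frac{2735519}{160}$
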